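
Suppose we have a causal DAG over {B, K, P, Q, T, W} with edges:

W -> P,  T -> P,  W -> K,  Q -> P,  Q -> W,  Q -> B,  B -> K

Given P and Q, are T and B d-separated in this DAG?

We examine all 4 paths between T and B:
Path 1: T → P ← W ← Q → B
  Q is a fork here and Q is conditioned on, so the path is blocked at Q.
Path 2: T → P ← W → K ← B
  K is a collider here and neither K nor any of its descendants is conditioned on, so the collider stays closed — the path is blocked at K.
Path 3: T → P ← Q → W → K ← B
  Q is a fork here and Q is conditioned on, so the path is blocked at Q.
Path 4: T → P ← Q → B
  Q is a fork here and Q is conditioned on, so the path is blocked at Q.
Since every path is blocked, d-separation holds.

Yes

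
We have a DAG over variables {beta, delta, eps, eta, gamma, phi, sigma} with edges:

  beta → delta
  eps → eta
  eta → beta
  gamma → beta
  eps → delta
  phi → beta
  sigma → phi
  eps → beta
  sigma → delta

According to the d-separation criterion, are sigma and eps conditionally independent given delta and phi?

No — sigma and eps are not d-separated given {delta, phi}.

6 paths connect sigma and eps; each must be blocked for d-separation to hold:
Path 1: sigma → delta ← eps
  delta is a collider and delta is conditioned on, which opens it — no node blocks this path, so it is active.
Path 2: sigma → delta ← beta ← eps
  delta is a collider and delta is conditioned on, which opens it; beta is a chain and beta is not conditioned on — no node blocks this path, so it is active.
Path 3: sigma → delta ← beta ← eta ← eps
  delta is a collider and delta is conditioned on, which opens it; beta is a chain and beta is not conditioned on; eta is a chain and eta is not conditioned on — no node blocks this path, so it is active.
Path 4: sigma → phi → beta → delta ← eps
  phi is a chain here and phi is conditioned on, so the path is blocked at phi.
Path 5: sigma → phi → beta ← eps
  phi is a chain here and phi is conditioned on, so the path is blocked at phi.
Path 6: sigma → phi → beta ← eta ← eps
  phi is a chain here and phi is conditioned on, so the path is blocked at phi.
Since the path sigma → delta ← eps is active, sigma and eps are not d-separated given {delta, phi}.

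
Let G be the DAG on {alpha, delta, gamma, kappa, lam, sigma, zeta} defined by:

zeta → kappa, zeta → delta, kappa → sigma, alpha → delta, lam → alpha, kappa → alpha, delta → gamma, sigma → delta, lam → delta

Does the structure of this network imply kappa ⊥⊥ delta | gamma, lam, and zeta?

No — kappa and delta are not d-separated given {gamma, lam, zeta}.

4 paths connect kappa and delta; each must be blocked for d-separation to hold:
Path 1: kappa → sigma → delta
  sigma is a chain and sigma is not conditioned on — no node blocks this path, so it is active.
Path 2: kappa ← zeta → delta
  zeta is a fork here and zeta is conditioned on, so the path is blocked at zeta.
Path 3: kappa → alpha → delta
  alpha is a chain and alpha is not conditioned on — no node blocks this path, so it is active.
Path 4: kappa → alpha ← lam → delta
  lam is a fork here and lam is conditioned on, so the path is blocked at lam.
At least one path is unblocked, so d-separation fails.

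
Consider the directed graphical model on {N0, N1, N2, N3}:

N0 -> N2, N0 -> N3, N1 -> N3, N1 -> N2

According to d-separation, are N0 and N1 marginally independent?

We examine all 2 paths between N0 and N1:
  1. N0 → N3 ← N1 — N3:collider[blocks] ⇒ blocked
  2. N0 → N2 ← N1 — N2:collider[blocks] ⇒ blocked
Since every path is blocked, d-separation holds.

Yes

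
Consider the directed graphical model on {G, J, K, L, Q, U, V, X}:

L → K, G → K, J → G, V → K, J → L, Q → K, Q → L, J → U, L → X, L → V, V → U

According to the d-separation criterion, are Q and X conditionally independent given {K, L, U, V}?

6 paths connect Q and X; each must be blocked for d-separation to hold:
  1. Q → K ← V → U ← J → L → X — K:collider[open]; V:fork[blocks]; U:collider[open]; J:fork[open]; L:chain[blocks] ⇒ blocked
  2. Q → K ← V ← L → X — K:collider[open]; V:chain[blocks]; L:fork[blocks] ⇒ blocked
  3. Q → K ← G ← J → U ← V ← L → X — K:collider[open]; G:chain[open]; J:fork[open]; U:collider[open]; V:chain[blocks]; L:fork[blocks] ⇒ blocked
  4. Q → K ← G ← J → L → X — K:collider[open]; G:chain[open]; J:fork[open]; L:chain[blocks] ⇒ blocked
  5. Q → K ← L → X — K:collider[open]; L:fork[blocks] ⇒ blocked
  6. Q → L → X — L:chain[blocks] ⇒ blocked
All paths are blocked; Q ⊥ X | {K, L, U, V} holds.

Yes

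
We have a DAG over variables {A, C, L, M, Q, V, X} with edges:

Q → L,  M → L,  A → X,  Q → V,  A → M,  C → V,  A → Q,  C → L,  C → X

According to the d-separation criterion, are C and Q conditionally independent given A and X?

Yes — C and Q are d-separated given {A, X}.

Enumerating the 5 paths from C to Q and testing each for blocking by {A, X}:
Path 1: C → X ← A → M → L ← Q
  A is a fork here and A is conditioned on, so the path is blocked at A.
Path 2: C → X ← A → Q
  A is a fork here and A is conditioned on, so the path is blocked at A.
Path 3: C → V ← Q
  V is a collider here and neither V nor any of its descendants is conditioned on, so the collider stays closed — the path is blocked at V.
Path 4: C → L ← M ← A → Q
  L is a collider here and neither L nor any of its descendants is conditioned on, so the collider stays closed — the path is blocked at L.
Path 5: C → L ← Q
  L is a collider here and neither L nor any of its descendants is conditioned on, so the collider stays closed — the path is blocked at L.
Since every path is blocked, d-separation holds.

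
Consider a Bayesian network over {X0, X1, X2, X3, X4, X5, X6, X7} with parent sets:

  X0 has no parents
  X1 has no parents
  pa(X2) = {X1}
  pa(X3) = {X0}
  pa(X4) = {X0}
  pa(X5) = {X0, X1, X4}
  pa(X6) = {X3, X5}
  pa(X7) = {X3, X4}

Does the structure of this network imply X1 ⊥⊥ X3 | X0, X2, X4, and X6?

5 paths connect X1 and X3; each must be blocked for d-separation to hold:
Path 1: X1 → X5 → X6 ← X3
  X5 is a chain and X5 is not conditioned on; X6 is a collider and X6 is conditioned on, which opens it — no node blocks this path, so it is active.
Path 2: X1 → X5 ← X0 → X3
  X0 is a fork here and X0 is conditioned on, so the path is blocked at X0.
Path 3: X1 → X5 ← X0 → X4 → X7 ← X3
  X0 is a fork here and X0 is conditioned on, so the path is blocked at X0.
Path 4: X1 → X5 ← X4 → X7 ← X3
  X4 is a fork here and X4 is conditioned on, so the path is blocked at X4.
Path 5: X1 → X5 ← X4 ← X0 → X3
  X4 is a chain here and X4 is conditioned on, so the path is blocked at X4.
At least one path is unblocked, so d-separation fails.

No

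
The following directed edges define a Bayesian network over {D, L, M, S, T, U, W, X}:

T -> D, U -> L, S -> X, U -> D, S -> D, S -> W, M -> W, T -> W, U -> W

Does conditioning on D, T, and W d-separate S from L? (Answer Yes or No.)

4 paths connect S and L; each must be blocked for d-separation to hold:
Path 1: S → W ← U → L
  W is a collider and W is conditioned on, which opens it; U is a fork and U is not conditioned on — no node blocks this path, so it is active.
Path 2: S → W ← T → D ← U → L
  T is a fork here and T is conditioned on, so the path is blocked at T.
Path 3: S → D ← U → L
  D is a collider and D is conditioned on, which opens it; U is a fork and U is not conditioned on — no node blocks this path, so it is active.
Path 4: S → D ← T → W ← U → L
  T is a fork here and T is conditioned on, so the path is blocked at T.
At least one path is unblocked, so d-separation fails.

No — S and L are not d-separated given {D, T, W}.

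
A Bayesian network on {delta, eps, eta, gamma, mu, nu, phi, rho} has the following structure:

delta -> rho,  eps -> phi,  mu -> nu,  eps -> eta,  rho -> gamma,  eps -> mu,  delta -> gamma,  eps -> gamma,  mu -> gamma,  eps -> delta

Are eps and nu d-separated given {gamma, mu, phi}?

There are 4 undirected paths between eps and nu; checking each against the conditioning set {gamma, mu, phi}:
Path 1: eps → delta → gamma ← mu → nu
  mu is a fork here and mu is conditioned on, so the path is blocked at mu.
Path 2: eps → delta → rho → gamma ← mu → nu
  mu is a fork here and mu is conditioned on, so the path is blocked at mu.
Path 3: eps → gamma ← mu → nu
  mu is a fork here and mu is conditioned on, so the path is blocked at mu.
Path 4: eps → mu → nu
  mu is a chain here and mu is conditioned on, so the path is blocked at mu.
Since every path is blocked, d-separation holds.

Yes — eps and nu are d-separated given {gamma, mu, phi}.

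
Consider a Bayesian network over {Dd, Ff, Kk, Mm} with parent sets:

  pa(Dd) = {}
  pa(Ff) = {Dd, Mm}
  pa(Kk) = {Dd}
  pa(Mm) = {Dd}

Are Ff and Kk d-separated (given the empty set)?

We examine all 2 paths between Ff and Kk:
  1. Ff ← Dd → Kk — Dd:fork[open] ⇒ active
  2. Ff ← Mm ← Dd → Kk — Mm:chain[open]; Dd:fork[open] ⇒ active
Since the path Ff ← Dd → Kk is active, Ff and Kk are not d-separated given ∅.

No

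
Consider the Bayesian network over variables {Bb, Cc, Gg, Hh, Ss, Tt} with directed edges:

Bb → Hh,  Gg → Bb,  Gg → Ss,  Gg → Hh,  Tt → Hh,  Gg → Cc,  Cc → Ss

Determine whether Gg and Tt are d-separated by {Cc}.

Yes — Gg and Tt are d-separated given {Cc}.

There are 2 undirected paths between Gg and Tt; checking each against the conditioning set {Cc}:
Path 1: Gg → Bb → Hh ← Tt
  Hh is a collider here and neither Hh nor any of its descendants is conditioned on, so the collider stays closed — the path is blocked at Hh.
Path 2: Gg → Hh ← Tt
  Hh is a collider here and neither Hh nor any of its descendants is conditioned on, so the collider stays closed — the path is blocked at Hh.
Since every path is blocked, d-separation holds.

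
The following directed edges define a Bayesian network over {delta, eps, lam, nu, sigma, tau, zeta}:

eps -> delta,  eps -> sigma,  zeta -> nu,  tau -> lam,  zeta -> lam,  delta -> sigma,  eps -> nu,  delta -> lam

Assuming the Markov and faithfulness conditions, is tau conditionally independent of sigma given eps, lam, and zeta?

4 paths connect tau and sigma; each must be blocked for d-separation to hold:
  1. tau → lam ← zeta → nu ← eps → delta → sigma — lam:collider[open]; zeta:fork[blocks]; nu:collider[blocks]; eps:fork[blocks]; delta:chain[open] ⇒ blocked
  2. tau → lam ← zeta → nu ← eps → sigma — lam:collider[open]; zeta:fork[blocks]; nu:collider[blocks]; eps:fork[blocks] ⇒ blocked
  3. tau → lam ← delta ← eps → sigma — lam:collider[open]; delta:chain[open]; eps:fork[blocks] ⇒ blocked
  4. tau → lam ← delta → sigma — lam:collider[open]; delta:fork[open] ⇒ active
Since the path tau → lam ← delta → sigma is active, tau and sigma are not d-separated given {eps, lam, zeta}.

No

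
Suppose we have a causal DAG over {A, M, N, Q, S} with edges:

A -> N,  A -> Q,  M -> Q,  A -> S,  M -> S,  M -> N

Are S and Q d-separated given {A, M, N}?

We examine all 4 paths between S and Q:
Path 1: S ← M → N ← A → Q
  M is a fork here and M is conditioned on, so the path is blocked at M.
Path 2: S ← M → Q
  M is a fork here and M is conditioned on, so the path is blocked at M.
Path 3: S ← A → N ← M → Q
  A is a fork here and A is conditioned on, so the path is blocked at A.
Path 4: S ← A → Q
  A is a fork here and A is conditioned on, so the path is blocked at A.
Every path is blocked, so S and Q are d-separated given {A, M, N}.

Yes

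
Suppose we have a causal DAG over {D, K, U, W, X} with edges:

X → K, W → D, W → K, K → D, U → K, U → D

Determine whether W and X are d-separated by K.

No — W and X are not d-separated given {K}.

Enumerating the 3 paths from W to X and testing each for blocking by {K}:
Path 1: W → D ← U → K ← X
  D is a collider here and neither D nor any of its descendants is conditioned on, so the collider stays closed — the path is blocked at D.
Path 2: W → D ← K ← X
  D is a collider here and neither D nor any of its descendants is conditioned on, so the collider stays closed — the path is blocked at D.
Path 3: W → K ← X
  K is a collider and K is conditioned on, which opens it — no node blocks this path, so it is active.
At least one path is unblocked, so d-separation fails.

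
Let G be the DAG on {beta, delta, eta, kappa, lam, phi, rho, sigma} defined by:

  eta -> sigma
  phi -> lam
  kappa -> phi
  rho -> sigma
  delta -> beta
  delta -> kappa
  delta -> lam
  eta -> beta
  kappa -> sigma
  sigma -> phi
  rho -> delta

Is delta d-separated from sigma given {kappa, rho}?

Yes — delta and sigma are d-separated given {kappa, rho}.

We examine all 6 paths between delta and sigma:
  1. delta → kappa → phi ← sigma — kappa:chain[blocks]; phi:collider[blocks] ⇒ blocked
  2. delta → kappa → sigma — kappa:chain[blocks] ⇒ blocked
  3. delta → beta ← eta → sigma — beta:collider[blocks]; eta:fork[open] ⇒ blocked
  4. delta ← rho → sigma — rho:fork[blocks] ⇒ blocked
  5. delta → lam ← phi ← kappa → sigma — lam:collider[blocks]; phi:chain[open]; kappa:fork[blocks] ⇒ blocked
  6. delta → lam ← phi ← sigma — lam:collider[blocks]; phi:chain[open] ⇒ blocked
Every path is blocked, so delta and sigma are d-separated given {kappa, rho}.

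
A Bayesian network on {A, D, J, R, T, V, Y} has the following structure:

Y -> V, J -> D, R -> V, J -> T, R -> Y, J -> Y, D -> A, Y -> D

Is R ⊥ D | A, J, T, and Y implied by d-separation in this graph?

Yes — R and D are d-separated given {A, J, T, Y}.

We examine all 4 paths between R and D:
  1. R → V ← Y → D — V:collider[blocks]; Y:fork[blocks] ⇒ blocked
  2. R → V ← Y ← J → D — V:collider[blocks]; Y:chain[blocks]; J:fork[blocks] ⇒ blocked
  3. R → Y → D — Y:chain[blocks] ⇒ blocked
  4. R → Y ← J → D — Y:collider[open]; J:fork[blocks] ⇒ blocked
All paths are blocked; R ⊥ D | {A, J, T, Y} holds.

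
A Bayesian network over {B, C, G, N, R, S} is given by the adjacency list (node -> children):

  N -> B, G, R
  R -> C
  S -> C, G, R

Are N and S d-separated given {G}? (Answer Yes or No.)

No

3 paths connect N and S; each must be blocked for d-separation to hold:
Path 1: N → R → C ← S
  C is a collider here and neither C nor any of its descendants is conditioned on, so the collider stays closed — the path is blocked at C.
Path 2: N → R ← S
  R is a collider here and neither R nor any of its descendants is conditioned on, so the collider stays closed — the path is blocked at R.
Path 3: N → G ← S
  G is a collider and G is conditioned on, which opens it — no node blocks this path, so it is active.
Because an active path exists, N and S are not d-separated.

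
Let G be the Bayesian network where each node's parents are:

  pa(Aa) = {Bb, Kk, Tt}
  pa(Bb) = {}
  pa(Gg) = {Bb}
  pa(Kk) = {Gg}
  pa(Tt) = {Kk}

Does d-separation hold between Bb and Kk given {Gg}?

3 paths connect Bb and Kk; each must be blocked for d-separation to hold:
  1. Bb → Aa ← Tt ← Kk — Aa:collider[blocks]; Tt:chain[open] ⇒ blocked
  2. Bb → Aa ← Kk — Aa:collider[blocks] ⇒ blocked
  3. Bb → Gg → Kk — Gg:chain[blocks] ⇒ blocked
Every path is blocked, so Bb and Kk are d-separated given {Gg}.

Yes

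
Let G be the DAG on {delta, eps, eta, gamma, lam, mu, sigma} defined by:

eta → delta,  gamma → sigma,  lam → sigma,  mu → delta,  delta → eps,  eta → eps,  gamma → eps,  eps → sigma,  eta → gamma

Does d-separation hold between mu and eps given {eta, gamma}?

No

There are 4 undirected paths between mu and eps; checking each against the conditioning set {eta, gamma}:
  1. mu → delta ← eta → gamma → sigma ← eps — delta:collider[blocks]; eta:fork[blocks]; gamma:chain[blocks]; sigma:collider[blocks] ⇒ blocked
  2. mu → delta ← eta → gamma → eps — delta:collider[blocks]; eta:fork[blocks]; gamma:chain[blocks] ⇒ blocked
  3. mu → delta ← eta → eps — delta:collider[blocks]; eta:fork[blocks] ⇒ blocked
  4. mu → delta → eps — delta:chain[open] ⇒ active
At least one path is unblocked, so d-separation fails.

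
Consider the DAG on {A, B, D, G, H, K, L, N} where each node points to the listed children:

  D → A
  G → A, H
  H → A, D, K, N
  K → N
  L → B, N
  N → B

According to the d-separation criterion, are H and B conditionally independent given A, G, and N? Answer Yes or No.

No

We examine all 4 paths between H and B:
Path 1: H → N → B
  N is a chain here and N is conditioned on, so the path is blocked at N.
Path 2: H → N ← L → B
  N is a collider and N is conditioned on, which opens it; L is a fork and L is not conditioned on — no node blocks this path, so it is active.
Path 3: H → K → N → B
  N is a chain here and N is conditioned on, so the path is blocked at N.
Path 4: H → K → N ← L → B
  K is a chain and K is not conditioned on; N is a collider and N is conditioned on, which opens it; L is a fork and L is not conditioned on — no node blocks this path, so it is active.
At least one path is unblocked, so d-separation fails.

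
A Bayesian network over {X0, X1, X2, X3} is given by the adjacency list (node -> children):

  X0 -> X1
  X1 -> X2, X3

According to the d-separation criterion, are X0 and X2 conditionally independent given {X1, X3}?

There is one path between X0 and X2:
Path 1: X0 → X1 → X2
  X1 is a chain here and X1 is conditioned on, so the path is blocked at X1.
Every path is blocked, so X0 and X2 are d-separated given {X1, X3}.

Yes — X0 and X2 are d-separated given {X1, X3}.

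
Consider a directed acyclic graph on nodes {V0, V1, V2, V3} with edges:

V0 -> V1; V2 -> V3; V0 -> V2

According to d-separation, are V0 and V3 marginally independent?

No

Only one path connects V0 and V3:
Path 1: V0 → V2 → V3
  V2 is a chain and V2 is not conditioned on — no node blocks this path, so it is active.
Because an active path exists, V0 and V3 are not d-separated.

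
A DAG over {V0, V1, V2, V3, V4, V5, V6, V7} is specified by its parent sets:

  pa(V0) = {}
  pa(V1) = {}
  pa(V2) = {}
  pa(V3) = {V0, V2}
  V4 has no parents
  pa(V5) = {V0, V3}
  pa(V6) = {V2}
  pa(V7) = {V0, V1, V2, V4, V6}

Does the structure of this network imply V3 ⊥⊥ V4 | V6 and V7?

4 paths connect V3 and V4; each must be blocked for d-separation to hold:
Path 1: V3 ← V2 → V6 → V7 ← V4
  V6 is a chain here and V6 is conditioned on, so the path is blocked at V6.
Path 2: V3 ← V2 → V7 ← V4
  V2 is a fork and V2 is not conditioned on; V7 is a collider and V7 is conditioned on, which opens it — no node blocks this path, so it is active.
Path 3: V3 → V5 ← V0 → V7 ← V4
  V5 is a collider here and neither V5 nor any of its descendants is conditioned on, so the collider stays closed — the path is blocked at V5.
Path 4: V3 ← V0 → V7 ← V4
  V0 is a fork and V0 is not conditioned on; V7 is a collider and V7 is conditioned on, which opens it — no node blocks this path, so it is active.
Since the path V3 ← V2 → V7 ← V4 is active, V3 and V4 are not d-separated given {V6, V7}.

No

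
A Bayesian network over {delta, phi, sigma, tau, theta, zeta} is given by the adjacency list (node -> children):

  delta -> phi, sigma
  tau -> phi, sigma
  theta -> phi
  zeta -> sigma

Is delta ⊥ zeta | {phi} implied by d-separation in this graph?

We examine all 2 paths between delta and zeta:
  1. delta → phi ← tau → sigma ← zeta — phi:collider[open]; tau:fork[open]; sigma:collider[blocks] ⇒ blocked
  2. delta → sigma ← zeta — sigma:collider[blocks] ⇒ blocked
Since every path is blocked, d-separation holds.

Yes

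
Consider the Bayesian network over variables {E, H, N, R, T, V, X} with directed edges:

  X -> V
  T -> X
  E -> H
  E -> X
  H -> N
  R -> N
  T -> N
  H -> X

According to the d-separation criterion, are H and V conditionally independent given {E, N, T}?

We examine all 3 paths between H and V:
Path 1: H → X → V
  X is a chain and X is not conditioned on — no node blocks this path, so it is active.
Path 2: H → N ← T → X → V
  T is a fork here and T is conditioned on, so the path is blocked at T.
Path 3: H ← E → X → V
  E is a fork here and E is conditioned on, so the path is blocked at E.
Because an active path exists, H and V are not d-separated.

No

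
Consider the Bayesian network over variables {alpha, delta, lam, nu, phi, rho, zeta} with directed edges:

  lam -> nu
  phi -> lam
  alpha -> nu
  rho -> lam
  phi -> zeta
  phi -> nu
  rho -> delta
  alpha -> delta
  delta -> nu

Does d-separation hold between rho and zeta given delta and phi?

Yes

There are 6 undirected paths between rho and zeta; checking each against the conditioning set {delta, phi}:
  1. rho → delta → nu ← lam ← phi → zeta — delta:chain[blocks]; nu:collider[blocks]; lam:chain[open]; phi:fork[blocks] ⇒ blocked
  2. rho → delta → nu ← phi → zeta — delta:chain[blocks]; nu:collider[blocks]; phi:fork[blocks] ⇒ blocked
  3. rho → delta ← alpha → nu ← lam ← phi → zeta — delta:collider[open]; alpha:fork[open]; nu:collider[blocks]; lam:chain[open]; phi:fork[blocks] ⇒ blocked
  4. rho → delta ← alpha → nu ← phi → zeta — delta:collider[open]; alpha:fork[open]; nu:collider[blocks]; phi:fork[blocks] ⇒ blocked
  5. rho → lam → nu ← phi → zeta — lam:chain[open]; nu:collider[blocks]; phi:fork[blocks] ⇒ blocked
  6. rho → lam ← phi → zeta — lam:collider[blocks]; phi:fork[blocks] ⇒ blocked
Since every path is blocked, d-separation holds.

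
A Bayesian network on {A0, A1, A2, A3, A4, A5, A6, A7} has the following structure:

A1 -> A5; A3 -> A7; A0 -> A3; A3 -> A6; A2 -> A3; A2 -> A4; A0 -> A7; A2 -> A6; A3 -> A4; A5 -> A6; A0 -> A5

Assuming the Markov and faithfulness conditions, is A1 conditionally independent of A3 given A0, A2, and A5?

Enumerating the 5 paths from A1 to A3 and testing each for blocking by {A0, A2, A5}:
Path 1: A1 → A5 ← A0 → A7 ← A3
  A0 is a fork here and A0 is conditioned on, so the path is blocked at A0.
Path 2: A1 → A5 ← A0 → A3
  A0 is a fork here and A0 is conditioned on, so the path is blocked at A0.
Path 3: A1 → A5 → A6 ← A3
  A5 is a chain here and A5 is conditioned on, so the path is blocked at A5.
Path 4: A1 → A5 → A6 ← A2 → A3
  A5 is a chain here and A5 is conditioned on, so the path is blocked at A5.
Path 5: A1 → A5 → A6 ← A2 → A4 ← A3
  A5 is a chain here and A5 is conditioned on, so the path is blocked at A5.
Since every path is blocked, d-separation holds.

Yes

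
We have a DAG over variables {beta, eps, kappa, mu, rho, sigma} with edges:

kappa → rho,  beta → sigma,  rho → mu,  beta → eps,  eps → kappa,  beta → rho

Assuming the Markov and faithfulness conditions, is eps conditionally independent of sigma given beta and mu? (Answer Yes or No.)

2 paths connect eps and sigma; each must be blocked for d-separation to hold:
  1. eps ← beta → sigma — beta:fork[blocks] ⇒ blocked
  2. eps → kappa → rho ← beta → sigma — kappa:chain[open]; rho:collider[open]; beta:fork[blocks] ⇒ blocked
Every path is blocked, so eps and sigma are d-separated given {beta, mu}.

Yes — eps and sigma are d-separated given {beta, mu}.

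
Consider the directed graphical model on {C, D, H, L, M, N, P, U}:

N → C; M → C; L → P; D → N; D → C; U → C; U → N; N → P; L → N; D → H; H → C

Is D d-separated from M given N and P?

4 paths connect D and M; each must be blocked for d-separation to hold:
Path 1: D → C ← M
  C is a collider here and neither C nor any of its descendants is conditioned on, so the collider stays closed — the path is blocked at C.
Path 2: D → N → C ← M
  N is a chain here and N is conditioned on, so the path is blocked at N.
Path 3: D → N ← U → C ← M
  C is a collider here and neither C nor any of its descendants is conditioned on, so the collider stays closed — the path is blocked at C.
Path 4: D → H → C ← M
  C is a collider here and neither C nor any of its descendants is conditioned on, so the collider stays closed — the path is blocked at C.
Since every path is blocked, d-separation holds.

Yes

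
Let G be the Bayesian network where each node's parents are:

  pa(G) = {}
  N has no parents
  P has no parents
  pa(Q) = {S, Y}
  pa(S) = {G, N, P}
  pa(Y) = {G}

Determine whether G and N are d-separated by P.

Yes — G and N are d-separated given {P}.

There are 2 undirected paths between G and N; checking each against the conditioning set {P}:
Path 1: G → S ← N
  S is a collider here and neither S nor any of its descendants is conditioned on, so the collider stays closed — the path is blocked at S.
Path 2: G → Y → Q ← S ← N
  Q is a collider here and neither Q nor any of its descendants is conditioned on, so the collider stays closed — the path is blocked at Q.
All paths are blocked; G ⊥ N | {P} holds.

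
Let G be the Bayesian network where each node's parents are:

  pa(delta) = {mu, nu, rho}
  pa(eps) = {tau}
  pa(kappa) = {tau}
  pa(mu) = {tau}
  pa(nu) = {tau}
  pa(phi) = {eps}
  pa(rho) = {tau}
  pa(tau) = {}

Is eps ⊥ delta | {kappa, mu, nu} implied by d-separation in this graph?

Enumerating the 3 paths from eps to delta and testing each for blocking by {kappa, mu, nu}:
  1. eps ← tau → rho → delta — tau:fork[open]; rho:chain[open] ⇒ active
  2. eps ← tau → mu → delta — tau:fork[open]; mu:chain[blocks] ⇒ blocked
  3. eps ← tau → nu → delta — tau:fork[open]; nu:chain[blocks] ⇒ blocked
Because an active path exists, eps and delta are not d-separated.

No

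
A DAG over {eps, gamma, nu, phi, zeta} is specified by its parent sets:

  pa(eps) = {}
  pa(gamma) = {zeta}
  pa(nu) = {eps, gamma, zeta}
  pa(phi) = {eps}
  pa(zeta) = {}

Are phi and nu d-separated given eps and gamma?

Yes — phi and nu are d-separated given {eps, gamma}.

The only undirected path from phi to nu is:
Path 1: phi ← eps → nu
  eps is a fork here and eps is conditioned on, so the path is blocked at eps.
Every path is blocked, so phi and nu are d-separated given {eps, gamma}.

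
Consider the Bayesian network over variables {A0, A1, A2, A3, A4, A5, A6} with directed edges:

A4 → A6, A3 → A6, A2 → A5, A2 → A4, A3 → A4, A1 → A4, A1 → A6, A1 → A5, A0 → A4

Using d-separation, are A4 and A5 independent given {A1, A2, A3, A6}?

Yes — A4 and A5 are d-separated given {A1, A2, A3, A6}.

There are 4 undirected paths between A4 and A5; checking each against the conditioning set {A1, A2, A3, A6}:
Path 1: A4 ← A1 → A5
  A1 is a fork here and A1 is conditioned on, so the path is blocked at A1.
Path 2: A4 → A6 ← A1 → A5
  A1 is a fork here and A1 is conditioned on, so the path is blocked at A1.
Path 3: A4 ← A2 → A5
  A2 is a fork here and A2 is conditioned on, so the path is blocked at A2.
Path 4: A4 ← A3 → A6 ← A1 → A5
  A3 is a fork here and A3 is conditioned on, so the path is blocked at A3.
All paths are blocked; A4 ⊥ A5 | {A1, A2, A3, A6} holds.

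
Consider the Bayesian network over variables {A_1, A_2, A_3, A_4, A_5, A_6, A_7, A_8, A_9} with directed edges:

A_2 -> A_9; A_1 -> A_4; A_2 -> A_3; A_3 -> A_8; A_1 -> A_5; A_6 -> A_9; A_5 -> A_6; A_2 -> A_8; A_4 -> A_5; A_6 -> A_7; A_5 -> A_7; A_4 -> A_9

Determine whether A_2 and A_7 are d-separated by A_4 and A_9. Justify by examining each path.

No — A_2 and A_7 are not d-separated given {A_4, A_9}.

6 paths connect A_2 and A_7; each must be blocked for d-separation to hold:
Path 1: A_2 → A_9 ← A_4 ← A_1 → A_5 → A_7
  A_4 is a chain here and A_4 is conditioned on, so the path is blocked at A_4.
Path 2: A_2 → A_9 ← A_4 ← A_1 → A_5 → A_6 → A_7
  A_4 is a chain here and A_4 is conditioned on, so the path is blocked at A_4.
Path 3: A_2 → A_9 ← A_4 → A_5 → A_7
  A_4 is a fork here and A_4 is conditioned on, so the path is blocked at A_4.
Path 4: A_2 → A_9 ← A_4 → A_5 → A_6 → A_7
  A_4 is a fork here and A_4 is conditioned on, so the path is blocked at A_4.
Path 5: A_2 → A_9 ← A_6 → A_7
  A_9 is a collider and A_9 is conditioned on, which opens it; A_6 is a fork and A_6 is not conditioned on — no node blocks this path, so it is active.
Path 6: A_2 → A_9 ← A_6 ← A_5 → A_7
  A_9 is a collider and A_9 is conditioned on, which opens it; A_6 is a chain and A_6 is not conditioned on; A_5 is a fork and A_5 is not conditioned on — no node blocks this path, so it is active.
At least one path is unblocked, so d-separation fails.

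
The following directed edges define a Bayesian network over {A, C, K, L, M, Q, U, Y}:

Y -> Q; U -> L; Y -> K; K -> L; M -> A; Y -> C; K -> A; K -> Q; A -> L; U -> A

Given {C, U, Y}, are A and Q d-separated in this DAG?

6 paths connect A and Q; each must be blocked for d-separation to hold:
Path 1: A → L ← K ← Y → Q
  L is a collider here and neither L nor any of its descendants is conditioned on, so the collider stays closed — the path is blocked at L.
Path 2: A → L ← K → Q
  L is a collider here and neither L nor any of its descendants is conditioned on, so the collider stays closed — the path is blocked at L.
Path 3: A ← U → L ← K ← Y → Q
  U is a fork here and U is conditioned on, so the path is blocked at U.
Path 4: A ← U → L ← K → Q
  U is a fork here and U is conditioned on, so the path is blocked at U.
Path 5: A ← K ← Y → Q
  Y is a fork here and Y is conditioned on, so the path is blocked at Y.
Path 6: A ← K → Q
  K is a fork and K is not conditioned on — no node blocks this path, so it is active.
At least one path is unblocked, so d-separation fails.

No — A and Q are not d-separated given {C, U, Y}.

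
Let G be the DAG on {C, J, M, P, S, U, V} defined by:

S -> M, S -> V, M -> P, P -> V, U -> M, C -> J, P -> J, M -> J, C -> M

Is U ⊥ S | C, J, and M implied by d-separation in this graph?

4 paths connect U and S; each must be blocked for d-separation to hold:
Path 1: U → M ← C → J ← P → V ← S
  C is a fork here and C is conditioned on, so the path is blocked at C.
Path 2: U → M → P → V ← S
  M is a chain here and M is conditioned on, so the path is blocked at M.
Path 3: U → M → J ← P → V ← S
  M is a chain here and M is conditioned on, so the path is blocked at M.
Path 4: U → M ← S
  M is a collider and M is conditioned on, which opens it — no node blocks this path, so it is active.
At least one path is unblocked, so d-separation fails.

No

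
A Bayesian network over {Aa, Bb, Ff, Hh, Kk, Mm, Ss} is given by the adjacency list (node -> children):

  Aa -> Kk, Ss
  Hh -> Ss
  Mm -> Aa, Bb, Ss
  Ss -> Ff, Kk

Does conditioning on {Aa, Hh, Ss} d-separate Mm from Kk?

Yes

4 paths connect Mm and Kk; each must be blocked for d-separation to hold:
Path 1: Mm → Aa → Ss → Kk
  Aa is a chain here and Aa is conditioned on, so the path is blocked at Aa.
Path 2: Mm → Aa → Kk
  Aa is a chain here and Aa is conditioned on, so the path is blocked at Aa.
Path 3: Mm → Ss ← Aa → Kk
  Aa is a fork here and Aa is conditioned on, so the path is blocked at Aa.
Path 4: Mm → Ss → Kk
  Ss is a chain here and Ss is conditioned on, so the path is blocked at Ss.
Since every path is blocked, d-separation holds.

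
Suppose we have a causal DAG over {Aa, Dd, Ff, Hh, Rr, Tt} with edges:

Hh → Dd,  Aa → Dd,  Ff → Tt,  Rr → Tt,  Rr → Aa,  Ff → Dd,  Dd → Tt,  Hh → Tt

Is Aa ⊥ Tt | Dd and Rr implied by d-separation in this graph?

No

We examine all 4 paths between Aa and Tt:
Path 1: Aa → Dd ← Ff → Tt
  Dd is a collider and Dd is conditioned on, which opens it; Ff is a fork and Ff is not conditioned on — no node blocks this path, so it is active.
Path 2: Aa → Dd → Tt
  Dd is a chain here and Dd is conditioned on, so the path is blocked at Dd.
Path 3: Aa → Dd ← Hh → Tt
  Dd is a collider and Dd is conditioned on, which opens it; Hh is a fork and Hh is not conditioned on — no node blocks this path, so it is active.
Path 4: Aa ← Rr → Tt
  Rr is a fork here and Rr is conditioned on, so the path is blocked at Rr.
Because an active path exists, Aa and Tt are not d-separated.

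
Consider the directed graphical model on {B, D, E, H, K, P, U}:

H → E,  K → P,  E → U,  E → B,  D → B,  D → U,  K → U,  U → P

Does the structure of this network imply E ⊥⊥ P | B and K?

No — E and P are not d-separated given {B, K}.

We examine all 4 paths between E and P:
Path 1: E → B ← D → U → P
  B is a collider and B is conditioned on, which opens it; D is a fork and D is not conditioned on; U is a chain and U is not conditioned on — no node blocks this path, so it is active.
Path 2: E → B ← D → U ← K → P
  U is a collider here and neither U nor any of its descendants is conditioned on, so the collider stays closed — the path is blocked at U.
Path 3: E → U → P
  U is a chain and U is not conditioned on — no node blocks this path, so it is active.
Path 4: E → U ← K → P
  U is a collider here and neither U nor any of its descendants is conditioned on, so the collider stays closed — the path is blocked at U.
Because an active path exists, E and P are not d-separated.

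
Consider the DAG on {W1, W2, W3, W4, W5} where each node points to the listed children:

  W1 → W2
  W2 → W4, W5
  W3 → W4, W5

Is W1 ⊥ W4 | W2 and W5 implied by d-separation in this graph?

Yes

There are 2 undirected paths between W1 and W4; checking each against the conditioning set {W2, W5}:
  1. W1 → W2 → W4 — W2:chain[blocks] ⇒ blocked
  2. W1 → W2 → W5 ← W3 → W4 — W2:chain[blocks]; W5:collider[open]; W3:fork[open] ⇒ blocked
All paths are blocked; W1 ⊥ W4 | {W2, W5} holds.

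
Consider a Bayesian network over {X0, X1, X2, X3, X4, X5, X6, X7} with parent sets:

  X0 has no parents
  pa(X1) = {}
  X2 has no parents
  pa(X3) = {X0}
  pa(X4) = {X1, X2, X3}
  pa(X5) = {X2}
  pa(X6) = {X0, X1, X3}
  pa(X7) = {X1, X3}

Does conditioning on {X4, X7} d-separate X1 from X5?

We examine all 4 paths between X1 and X5:
Path 1: X1 → X6 ← X0 → X3 → X4 ← X2 → X5
  X6 is a collider here and neither X6 nor any of its descendants is conditioned on, so the collider stays closed — the path is blocked at X6.
Path 2: X1 → X6 ← X3 → X4 ← X2 → X5
  X6 is a collider here and neither X6 nor any of its descendants is conditioned on, so the collider stays closed — the path is blocked at X6.
Path 3: X1 → X4 ← X2 → X5
  X4 is a collider and X4 is conditioned on, which opens it; X2 is a fork and X2 is not conditioned on — no node blocks this path, so it is active.
Path 4: X1 → X7 ← X3 → X4 ← X2 → X5
  X7 is a collider and X7 is conditioned on, which opens it; X3 is a fork and X3 is not conditioned on; X4 is a collider and X4 is conditioned on, which opens it; X2 is a fork and X2 is not conditioned on — no node blocks this path, so it is active.
Since the path X1 → X4 ← X2 → X5 is active, X1 and X5 are not d-separated given {X4, X7}.

No — X1 and X5 are not d-separated given {X4, X7}.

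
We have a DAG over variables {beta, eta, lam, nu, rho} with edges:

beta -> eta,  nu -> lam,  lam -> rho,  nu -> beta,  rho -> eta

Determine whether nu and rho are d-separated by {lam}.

Enumerating the 2 paths from nu to rho and testing each for blocking by {lam}:
  1. nu → beta → eta ← rho — beta:chain[open]; eta:collider[blocks] ⇒ blocked
  2. nu → lam → rho — lam:chain[blocks] ⇒ blocked
All paths are blocked; nu ⊥ rho | {lam} holds.

Yes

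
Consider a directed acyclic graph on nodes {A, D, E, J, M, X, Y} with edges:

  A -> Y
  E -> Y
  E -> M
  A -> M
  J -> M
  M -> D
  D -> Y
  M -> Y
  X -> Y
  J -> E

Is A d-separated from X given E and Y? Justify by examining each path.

No

Enumerating the 5 paths from A to X and testing each for blocking by {E, Y}:
  1. A → M ← J → E → Y ← X — M:collider[open]; J:fork[open]; E:chain[blocks]; Y:collider[open] ⇒ blocked
  2. A → M → D → Y ← X — M:chain[open]; D:chain[open]; Y:collider[open] ⇒ active
  3. A → M → Y ← X — M:chain[open]; Y:collider[open] ⇒ active
  4. A → M ← E → Y ← X — M:collider[open]; E:fork[blocks]; Y:collider[open] ⇒ blocked
  5. A → Y ← X — Y:collider[open] ⇒ active
Since the path A → M → D → Y ← X is active, A and X are not d-separated given {E, Y}.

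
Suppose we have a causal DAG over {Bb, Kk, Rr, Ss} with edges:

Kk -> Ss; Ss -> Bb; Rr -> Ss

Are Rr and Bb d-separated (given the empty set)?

No

The only undirected path from Rr to Bb is:
  1. Rr → Ss → Bb — Ss:chain[open] ⇒ active
At least one path is unblocked, so d-separation fails.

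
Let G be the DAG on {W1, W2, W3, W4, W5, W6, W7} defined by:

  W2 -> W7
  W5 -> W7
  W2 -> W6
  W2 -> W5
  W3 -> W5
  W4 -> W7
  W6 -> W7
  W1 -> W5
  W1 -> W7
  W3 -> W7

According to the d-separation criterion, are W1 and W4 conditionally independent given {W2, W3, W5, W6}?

Yes

There are 5 undirected paths between W1 and W4; checking each against the conditioning set {W2, W3, W5, W6}:
Path 1: W1 → W7 ← W4
  W7 is a collider here and neither W7 nor any of its descendants is conditioned on, so the collider stays closed — the path is blocked at W7.
Path 2: W1 → W5 → W7 ← W4
  W5 is a chain here and W5 is conditioned on, so the path is blocked at W5.
Path 3: W1 → W5 ← W3 → W7 ← W4
  W3 is a fork here and W3 is conditioned on, so the path is blocked at W3.
Path 4: W1 → W5 ← W2 → W6 → W7 ← W4
  W2 is a fork here and W2 is conditioned on, so the path is blocked at W2.
Path 5: W1 → W5 ← W2 → W7 ← W4
  W2 is a fork here and W2 is conditioned on, so the path is blocked at W2.
All paths are blocked; W1 ⊥ W4 | {W2, W3, W5, W6} holds.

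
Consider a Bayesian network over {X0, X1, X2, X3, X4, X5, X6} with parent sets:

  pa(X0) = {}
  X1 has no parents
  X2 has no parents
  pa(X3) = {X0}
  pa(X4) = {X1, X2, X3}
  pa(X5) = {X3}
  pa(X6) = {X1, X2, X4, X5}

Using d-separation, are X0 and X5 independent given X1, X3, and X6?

There are 4 undirected paths between X0 and X5; checking each against the conditioning set {X1, X3, X6}:
  1. X0 → X3 → X5 — X3:chain[blocks] ⇒ blocked
  2. X0 → X3 → X4 ← X2 → X6 ← X5 — X3:chain[blocks]; X4:collider[open]; X2:fork[open]; X6:collider[open] ⇒ blocked
  3. X0 → X3 → X4 → X6 ← X5 — X3:chain[blocks]; X4:chain[open]; X6:collider[open] ⇒ blocked
  4. X0 → X3 → X4 ← X1 → X6 ← X5 — X3:chain[blocks]; X4:collider[open]; X1:fork[blocks]; X6:collider[open] ⇒ blocked
Since every path is blocked, d-separation holds.

Yes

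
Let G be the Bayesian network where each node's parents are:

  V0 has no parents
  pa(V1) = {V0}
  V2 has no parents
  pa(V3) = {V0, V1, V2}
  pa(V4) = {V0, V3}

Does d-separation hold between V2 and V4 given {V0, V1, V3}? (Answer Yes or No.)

Enumerating the 3 paths from V2 to V4 and testing each for blocking by {V0, V1, V3}:
Path 1: V2 → V3 ← V1 ← V0 → V4
  V1 is a chain here and V1 is conditioned on, so the path is blocked at V1.
Path 2: V2 → V3 ← V0 → V4
  V0 is a fork here and V0 is conditioned on, so the path is blocked at V0.
Path 3: V2 → V3 → V4
  V3 is a chain here and V3 is conditioned on, so the path is blocked at V3.
All paths are blocked; V2 ⊥ V4 | {V0, V1, V3} holds.

Yes — V2 and V4 are d-separated given {V0, V1, V3}.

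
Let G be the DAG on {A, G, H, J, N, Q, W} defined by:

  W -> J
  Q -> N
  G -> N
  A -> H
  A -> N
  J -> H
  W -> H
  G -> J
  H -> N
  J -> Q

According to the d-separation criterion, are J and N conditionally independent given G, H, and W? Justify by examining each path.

There are 6 undirected paths between J and N; checking each against the conditioning set {G, H, W}:
Path 1: J → Q → N
  Q is a chain and Q is not conditioned on — no node blocks this path, so it is active.
Path 2: J ← W → H ← A → N
  W is a fork here and W is conditioned on, so the path is blocked at W.
Path 3: J ← W → H → N
  W is a fork here and W is conditioned on, so the path is blocked at W.
Path 4: J ← G → N
  G is a fork here and G is conditioned on, so the path is blocked at G.
Path 5: J → H ← A → N
  H is a collider and H is conditioned on, which opens it; A is a fork and A is not conditioned on — no node blocks this path, so it is active.
Path 6: J → H → N
  H is a chain here and H is conditioned on, so the path is blocked at H.
Since the path J → Q → N is active, J and N are not d-separated given {G, H, W}.

No — J and N are not d-separated given {G, H, W}.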